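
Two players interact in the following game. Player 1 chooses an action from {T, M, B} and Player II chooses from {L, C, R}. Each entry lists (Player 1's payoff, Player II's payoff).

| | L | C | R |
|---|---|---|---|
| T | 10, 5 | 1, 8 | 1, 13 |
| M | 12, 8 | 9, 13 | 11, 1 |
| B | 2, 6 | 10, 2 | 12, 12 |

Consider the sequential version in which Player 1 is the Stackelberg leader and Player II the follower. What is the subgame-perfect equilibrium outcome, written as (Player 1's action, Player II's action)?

Solve by backward induction (Player 1 leads).
- T: BR = R, leader payoff 1.
- M: BR = C, leader payoff 9.
- B: BR = R, leader payoff 12.
Among 1, 9, 12, the best is 12 at B. Subgame-perfect outcome: (B, R) with payoffs (12, 12).

(B, R)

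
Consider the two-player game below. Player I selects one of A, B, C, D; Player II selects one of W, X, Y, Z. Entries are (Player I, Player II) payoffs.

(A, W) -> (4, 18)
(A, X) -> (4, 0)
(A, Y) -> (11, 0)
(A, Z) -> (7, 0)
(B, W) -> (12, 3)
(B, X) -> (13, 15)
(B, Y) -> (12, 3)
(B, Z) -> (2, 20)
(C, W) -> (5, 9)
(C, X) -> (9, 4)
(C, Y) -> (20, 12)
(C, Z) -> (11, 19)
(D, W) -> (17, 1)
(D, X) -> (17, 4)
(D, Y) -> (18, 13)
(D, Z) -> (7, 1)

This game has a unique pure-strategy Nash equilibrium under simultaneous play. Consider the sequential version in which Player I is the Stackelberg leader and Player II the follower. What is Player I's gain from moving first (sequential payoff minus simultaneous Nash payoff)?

Work backward from Player II's decision.
- A: Player II compares 18, 0, 0, 0 and picks W; Player I would get 4.
- B: Player II compares 3, 15, 3, 20 and picks Z; Player I would get 2.
- C: Player II compares 9, 4, 12, 19 and picks Z; Player I would get 11.
- D: Player II compares 1, 4, 13, 1 and picks Y; Player I would get 18.
Player I's induced payoffs are 4, 2, 11, 18, so Player I commits to D. Subgame-perfect outcome: (D, Y) with payoffs (18, 13).
For the simultaneous game, intersect best replies.
Player I's best replies: W→D; X→D; Y→C; Z→C.
Player II's best replies: A→W; B→Z; C→Z; D→Y.
Only (C, Z) has each player best-responding; Nash payoffs (11, 19).
Player I's commitment gain: 18 − 11 = 7.

7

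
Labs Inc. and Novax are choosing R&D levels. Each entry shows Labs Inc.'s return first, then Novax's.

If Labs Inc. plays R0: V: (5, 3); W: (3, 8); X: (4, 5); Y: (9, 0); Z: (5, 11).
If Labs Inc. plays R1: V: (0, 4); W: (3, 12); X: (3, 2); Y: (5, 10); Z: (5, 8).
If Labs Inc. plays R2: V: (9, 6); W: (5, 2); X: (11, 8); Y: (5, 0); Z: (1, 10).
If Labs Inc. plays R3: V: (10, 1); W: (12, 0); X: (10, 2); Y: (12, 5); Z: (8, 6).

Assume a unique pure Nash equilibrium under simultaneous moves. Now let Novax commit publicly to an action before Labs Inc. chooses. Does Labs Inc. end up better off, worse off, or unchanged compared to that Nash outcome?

Work backward from Labs Inc.'s decision.
- V: Labs Inc. compares 5, 0, 9, 10 and picks R3; Novax would get 1.
- W: Labs Inc. compares 3, 3, 5, 12 and picks R3; Novax would get 0.
- X: Labs Inc. compares 4, 3, 11, 10 and picks R2; Novax would get 8.
- Y: Labs Inc. compares 9, 5, 5, 12 and picks R3; Novax would get 5.
- Z: Labs Inc. compares 5, 5, 1, 8 and picks R3; Novax would get 6.
Novax's induced payoffs are 1, 0, 8, 5, 6, so Novax commits to X. Subgame-perfect outcome: (R2, X) with payoffs (11, 8).
Under simultaneous play:
Labs Inc.'s best replies: V→R3; W→R3; X→R2; Y→R3; Z→R3.
Novax's best replies: R0→Z; R1→W; R2→Z; R3→Z.
The unique mutual best reply is (R3, Z), giving (8, 6).
Labs Inc. earns 11 sequentially versus 8 at the Nash outcome: better off.

better off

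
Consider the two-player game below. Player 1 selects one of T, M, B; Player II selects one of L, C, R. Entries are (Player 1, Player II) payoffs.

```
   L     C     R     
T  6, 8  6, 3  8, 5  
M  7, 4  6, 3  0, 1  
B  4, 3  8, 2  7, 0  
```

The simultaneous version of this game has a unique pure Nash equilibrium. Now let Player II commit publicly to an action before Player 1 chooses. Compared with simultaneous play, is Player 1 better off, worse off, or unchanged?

Solve by backward induction (Player II leads).
- L: Player 1 compares 6, 7, 4 and picks M; Player II would get 4.
- C: Player 1 compares 6, 6, 8 and picks B; Player II would get 2.
- R: Player 1 compares 8, 0, 7 and picks T; Player II would get 5.
Maximizing over 4, 2, 5, Player II chooses R. Subgame-perfect outcome: (T, R) with payoffs (8, 5).
For the simultaneous game, intersect best replies.
Player 1's best replies: L→M; C→B; R→T.
Player II's best replies: T→L; M→L; B→L.
Only (M, L) has each player best-responding; Nash payoffs (7, 4).
Player 1 earns 8 sequentially versus 7 at the Nash outcome: better off.

better off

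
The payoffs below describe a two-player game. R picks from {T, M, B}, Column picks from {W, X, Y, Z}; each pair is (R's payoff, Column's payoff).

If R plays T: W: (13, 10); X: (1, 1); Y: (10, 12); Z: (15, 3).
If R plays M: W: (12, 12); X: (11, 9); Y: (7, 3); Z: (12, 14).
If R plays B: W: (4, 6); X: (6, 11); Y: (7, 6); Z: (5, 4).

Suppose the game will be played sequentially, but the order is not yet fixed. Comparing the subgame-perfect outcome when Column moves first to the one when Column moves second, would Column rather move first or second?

If R leads: Column's best replies are T→Y, M→Z, B→X; R's induced payoffs 10, 12, 6; outcome (M, Z), payoffs (12, 14).
If Column leads: R's best replies are W→T, X→M, Y→T, Z→T; Column's induced payoffs 10, 9, 12, 3; outcome (T, Y), payoffs (10, 12).
Column gets 12 moving first and 14 moving second, so Column prefers to move second.

second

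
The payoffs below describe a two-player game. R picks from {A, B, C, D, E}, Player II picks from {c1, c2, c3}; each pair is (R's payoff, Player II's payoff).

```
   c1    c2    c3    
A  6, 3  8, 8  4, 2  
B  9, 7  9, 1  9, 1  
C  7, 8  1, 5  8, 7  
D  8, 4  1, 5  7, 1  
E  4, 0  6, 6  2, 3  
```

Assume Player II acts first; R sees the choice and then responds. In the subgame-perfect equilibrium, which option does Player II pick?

c1

Solve by backward induction (Player II leads).
- c1: BR = B, leader payoff 7.
- c2: BR = B, leader payoff 1.
- c3: BR = B, leader payoff 1.
Maximizing over 7, 1, 1, Player II chooses c1. Subgame-perfect outcome: (B, c1) with payoffs (9, 7).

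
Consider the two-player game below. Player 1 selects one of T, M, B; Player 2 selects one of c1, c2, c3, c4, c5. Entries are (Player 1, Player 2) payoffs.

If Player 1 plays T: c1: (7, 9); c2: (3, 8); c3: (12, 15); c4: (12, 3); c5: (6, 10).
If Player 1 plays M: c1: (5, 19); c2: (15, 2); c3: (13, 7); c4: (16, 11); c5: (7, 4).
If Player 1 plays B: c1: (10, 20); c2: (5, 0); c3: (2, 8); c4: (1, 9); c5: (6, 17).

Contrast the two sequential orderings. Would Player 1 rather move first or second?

If Player 1 leads: Player 2's best replies are T→c3, M→c1, B→c1; Player 1's induced payoffs 12, 5, 10; outcome (T, c3), payoffs (12, 15).
If Player 2 leads: Player 1's best replies are c1→B, c2→M, c3→M, c4→M, c5→M; Player 2's induced payoffs 20, 2, 7, 11, 4; outcome (B, c1), payoffs (10, 20).
Player 1 gets 12 moving first and 10 moving second, so Player 1 prefers to move first.

first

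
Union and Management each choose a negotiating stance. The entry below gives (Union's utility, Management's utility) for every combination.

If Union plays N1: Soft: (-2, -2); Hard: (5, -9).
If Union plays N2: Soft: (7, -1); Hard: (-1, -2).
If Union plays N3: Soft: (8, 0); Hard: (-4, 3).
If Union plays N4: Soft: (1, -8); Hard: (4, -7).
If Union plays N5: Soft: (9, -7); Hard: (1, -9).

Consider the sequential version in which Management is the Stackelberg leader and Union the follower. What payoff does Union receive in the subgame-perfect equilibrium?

Union best-responds to each possible Management move:
- Soft: Union compares -2, 7, 8, 1, 9 and picks N5; Management would get -7.
- Hard: Union compares 5, -1, -4, 4, 1 and picks N1; Management would get -9.
Maximizing over -7, -9, Management chooses Soft. Subgame-perfect outcome: (N5, Soft) with payoffs (9, -7).

9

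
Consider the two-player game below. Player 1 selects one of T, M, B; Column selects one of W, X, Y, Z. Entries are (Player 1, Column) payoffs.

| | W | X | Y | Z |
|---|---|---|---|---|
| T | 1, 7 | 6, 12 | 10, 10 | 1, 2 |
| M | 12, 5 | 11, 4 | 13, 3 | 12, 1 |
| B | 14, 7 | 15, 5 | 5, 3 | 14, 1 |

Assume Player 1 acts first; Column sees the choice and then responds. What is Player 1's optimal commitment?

Solve by backward induction (Player 1 leads).
- T: Column compares 7, 12, 10, 2 and picks X; Player 1 would get 6.
- M: Column compares 5, 4, 3, 1 and picks W; Player 1 would get 12.
- B: Column compares 7, 5, 3, 1 and picks W; Player 1 would get 14.
Maximizing over 6, 12, 14, Player 1 chooses B. Subgame-perfect outcome: (B, W) with payoffs (14, 7).

B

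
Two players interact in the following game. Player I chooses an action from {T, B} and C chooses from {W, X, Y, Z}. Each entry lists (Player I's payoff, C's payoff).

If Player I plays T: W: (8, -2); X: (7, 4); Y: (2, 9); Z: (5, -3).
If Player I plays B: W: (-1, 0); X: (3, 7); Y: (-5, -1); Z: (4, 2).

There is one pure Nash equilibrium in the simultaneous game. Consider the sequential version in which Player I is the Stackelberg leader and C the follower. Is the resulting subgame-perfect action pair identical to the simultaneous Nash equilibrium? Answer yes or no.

Work backward from C's decision.
- T → C plays Y (best of -2, 4, 9, -3); Player I gets 2.
- B → C plays X (best of 0, 7, -1, 2); Player I gets 3.
Maximizing over 2, 3, Player I chooses B. Subgame-perfect outcome: (B, X) with payoffs (3, 7).
For the simultaneous game, intersect best replies.
Player I's best replies: W→T; X→T; Y→T; Z→T.
C's best replies: T→Y; B→X.
The unique mutual best reply is (T, Y), giving (2, 9).
Sequential outcome (B, X) differs from the Nash profile (T, Y).

no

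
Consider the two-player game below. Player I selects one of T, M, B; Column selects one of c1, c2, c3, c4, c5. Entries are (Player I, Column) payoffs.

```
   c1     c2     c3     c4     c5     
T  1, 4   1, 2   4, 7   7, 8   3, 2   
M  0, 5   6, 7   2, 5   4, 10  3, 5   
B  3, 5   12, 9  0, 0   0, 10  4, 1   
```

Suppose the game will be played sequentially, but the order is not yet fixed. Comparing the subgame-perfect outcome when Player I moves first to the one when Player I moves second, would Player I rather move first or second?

second

If Player I leads: Column's best replies are T→c4, M→c4, B→c4; Player I's induced payoffs 7, 4, 0; outcome (T, c4), payoffs (7, 8).
If Column leads: Player I's best replies are c1→B, c2→B, c3→T, c4→T, c5→B; Column's induced payoffs 5, 9, 7, 8, 1; outcome (B, c2), payoffs (12, 9).
Player I gets 7 moving first and 12 moving second, so Player I prefers to move second.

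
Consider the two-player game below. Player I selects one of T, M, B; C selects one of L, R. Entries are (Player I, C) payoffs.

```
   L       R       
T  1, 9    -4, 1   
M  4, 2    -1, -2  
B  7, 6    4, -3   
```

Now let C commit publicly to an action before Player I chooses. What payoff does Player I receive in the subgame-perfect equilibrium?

7

Solve by backward induction (C leads).
- L: BR = B, leader payoff 6.
- R: BR = B, leader payoff -3.
Among 6, -3, the best is 6 at L. Subgame-perfect outcome: (B, L) with payoffs (7, 6).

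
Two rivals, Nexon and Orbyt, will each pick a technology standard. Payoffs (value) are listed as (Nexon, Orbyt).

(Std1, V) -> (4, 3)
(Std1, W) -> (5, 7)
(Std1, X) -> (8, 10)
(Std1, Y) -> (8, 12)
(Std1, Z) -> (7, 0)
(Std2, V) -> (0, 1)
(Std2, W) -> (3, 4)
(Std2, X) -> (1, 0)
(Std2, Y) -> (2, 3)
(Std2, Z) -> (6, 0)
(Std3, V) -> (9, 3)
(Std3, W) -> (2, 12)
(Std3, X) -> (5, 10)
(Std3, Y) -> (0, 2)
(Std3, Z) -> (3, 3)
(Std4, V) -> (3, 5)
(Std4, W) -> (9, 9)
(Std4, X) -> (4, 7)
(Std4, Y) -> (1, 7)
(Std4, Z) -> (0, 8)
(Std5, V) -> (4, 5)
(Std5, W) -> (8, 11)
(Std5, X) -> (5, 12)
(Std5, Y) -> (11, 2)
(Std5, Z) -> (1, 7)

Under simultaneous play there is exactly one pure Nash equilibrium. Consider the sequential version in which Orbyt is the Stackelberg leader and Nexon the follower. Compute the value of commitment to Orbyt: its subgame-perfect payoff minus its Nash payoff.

Solve by backward induction (Orbyt leads).
- V: Nexon compares 4, 0, 9, 3, 4 and picks Std3; Orbyt would get 3.
- W: Nexon compares 5, 3, 2, 9, 8 and picks Std4; Orbyt would get 9.
- X: Nexon compares 8, 1, 5, 4, 5 and picks Std1; Orbyt would get 10.
- Y: Nexon compares 8, 2, 0, 1, 11 and picks Std5; Orbyt would get 2.
- Z: Nexon compares 7, 6, 3, 0, 1 and picks Std1; Orbyt would get 0.
Orbyt's induced payoffs are 3, 9, 10, 2, 0, so Orbyt commits to X. Subgame-perfect outcome: (Std1, X) with payoffs (8, 10).
Under simultaneous play:
Nexon's best replies: V→Std3; W→Std4; X→Std1; Y→Std5; Z→Std1.
Orbyt's best replies: Std1→Y; Std2→W; Std3→W; Std4→W; Std5→X.
Only (Std4, W) has each player best-responding; Nash payoffs (9, 9).
Orbyt's commitment gain: 10 − 9 = 1.

1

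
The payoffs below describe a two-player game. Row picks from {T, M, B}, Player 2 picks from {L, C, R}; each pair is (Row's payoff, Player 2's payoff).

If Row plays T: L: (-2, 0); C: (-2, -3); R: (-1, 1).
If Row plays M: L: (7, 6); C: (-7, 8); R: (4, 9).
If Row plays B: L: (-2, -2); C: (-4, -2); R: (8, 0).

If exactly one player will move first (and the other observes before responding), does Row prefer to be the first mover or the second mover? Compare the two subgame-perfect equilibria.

If Row leads: Player 2's best replies are T→R, M→R, B→R; Row's induced payoffs -1, 4, 8; outcome (B, R), payoffs (8, 0).
If Player 2 leads: Row's best replies are L→M, C→T, R→B; Player 2's induced payoffs 6, -3, 0; outcome (M, L), payoffs (7, 6).
Row gets 8 moving first and 7 moving second, so Row prefers to move first.

first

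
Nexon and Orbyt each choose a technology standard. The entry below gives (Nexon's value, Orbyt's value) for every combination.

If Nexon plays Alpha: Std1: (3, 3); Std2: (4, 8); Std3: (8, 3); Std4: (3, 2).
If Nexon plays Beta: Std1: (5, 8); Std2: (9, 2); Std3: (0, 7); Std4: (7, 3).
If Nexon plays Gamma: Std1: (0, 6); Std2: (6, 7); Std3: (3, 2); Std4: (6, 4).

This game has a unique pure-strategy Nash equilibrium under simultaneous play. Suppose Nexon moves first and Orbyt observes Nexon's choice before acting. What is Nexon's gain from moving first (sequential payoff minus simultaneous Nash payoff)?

Solve by backward induction (Nexon leads).
- Alpha: Orbyt compares 3, 8, 3, 2 and picks Std2; Nexon would get 4.
- Beta: Orbyt compares 8, 2, 7, 3 and picks Std1; Nexon would get 5.
- Gamma: Orbyt compares 6, 7, 2, 4 and picks Std2; Nexon would get 6.
Among 4, 5, 6, the best is 6 at Gamma. Subgame-perfect outcome: (Gamma, Std2) with payoffs (6, 7).
Now find the simultaneous Nash equilibrium.
Nexon's best replies: Std1→Beta; Std2→Beta; Std3→Alpha; Std4→Beta.
Orbyt's best replies: Alpha→Std2; Beta→Std1; Gamma→Std2.
Only (Beta, Std1) has each player best-responding; Nash payoffs (5, 8).
Nexon's commitment gain: 6 − 5 = 1.

1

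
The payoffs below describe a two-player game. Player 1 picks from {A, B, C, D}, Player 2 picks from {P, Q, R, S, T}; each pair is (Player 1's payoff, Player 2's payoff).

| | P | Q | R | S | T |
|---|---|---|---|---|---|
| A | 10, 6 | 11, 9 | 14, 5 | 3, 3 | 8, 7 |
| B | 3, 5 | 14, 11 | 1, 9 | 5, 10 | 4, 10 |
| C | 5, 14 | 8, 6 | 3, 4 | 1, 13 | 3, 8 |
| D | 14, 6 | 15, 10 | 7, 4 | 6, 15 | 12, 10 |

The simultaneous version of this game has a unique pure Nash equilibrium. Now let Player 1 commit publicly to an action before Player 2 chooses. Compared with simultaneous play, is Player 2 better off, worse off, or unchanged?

worse off

Backward induction with Player 1 moving first.
- A → Player 2 plays Q (best of 6, 9, 5, 3, 7); Player 1 gets 11.
- B → Player 2 plays Q (best of 5, 11, 9, 10, 10); Player 1 gets 14.
- C → Player 2 plays P (best of 14, 6, 4, 13, 8); Player 1 gets 5.
- D → Player 2 plays S (best of 6, 10, 4, 15, 10); Player 1 gets 6.
Player 1's induced payoffs are 11, 14, 5, 6, so Player 1 commits to B. Subgame-perfect outcome: (B, Q) with payoffs (14, 11).
Now find the simultaneous Nash equilibrium.
Player 1's best replies: P→D; Q→D; R→A; S→D; T→D.
Player 2's best replies: A→Q; B→Q; C→P; D→S.
Only (D, S) has each player best-responding; Nash payoffs (6, 15).
Player 2 earns 11 sequentially versus 15 at the Nash outcome: worse off.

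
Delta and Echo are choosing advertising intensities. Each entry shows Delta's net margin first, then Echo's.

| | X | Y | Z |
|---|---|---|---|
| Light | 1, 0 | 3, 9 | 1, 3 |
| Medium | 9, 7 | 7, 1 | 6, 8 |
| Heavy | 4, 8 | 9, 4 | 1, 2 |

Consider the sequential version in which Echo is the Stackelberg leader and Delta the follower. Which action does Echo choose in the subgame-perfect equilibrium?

Solve by backward induction (Echo leads).
- X: Delta compares 1, 9, 4 and picks Medium; Echo would get 7.
- Y: Delta compares 3, 7, 9 and picks Heavy; Echo would get 4.
- Z: Delta compares 1, 6, 1 and picks Medium; Echo would get 8.
Echo's induced payoffs are 7, 4, 8, so Echo commits to Z. Subgame-perfect outcome: (Medium, Z) with payoffs (6, 8).

Z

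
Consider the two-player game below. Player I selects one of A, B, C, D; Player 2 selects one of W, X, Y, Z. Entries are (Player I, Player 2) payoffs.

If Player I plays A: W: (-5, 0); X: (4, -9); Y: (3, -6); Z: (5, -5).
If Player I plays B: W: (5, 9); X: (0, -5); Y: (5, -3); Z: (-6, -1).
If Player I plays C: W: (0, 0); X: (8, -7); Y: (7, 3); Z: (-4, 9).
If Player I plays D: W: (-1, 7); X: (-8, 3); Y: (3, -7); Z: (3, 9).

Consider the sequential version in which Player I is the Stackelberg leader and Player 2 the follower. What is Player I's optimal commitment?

B

Solve by backward induction (Player I leads).
- A: Player 2 compares 0, -9, -6, -5 and picks W; Player I would get -5.
- B: Player 2 compares 9, -5, -3, -1 and picks W; Player I would get 5.
- C: Player 2 compares 0, -7, 3, 9 and picks Z; Player I would get -4.
- D: Player 2 compares 7, 3, -7, 9 and picks Z; Player I would get 3.
Maximizing over -5, 5, -4, 3, Player I chooses B. Subgame-perfect outcome: (B, W) with payoffs (5, 9).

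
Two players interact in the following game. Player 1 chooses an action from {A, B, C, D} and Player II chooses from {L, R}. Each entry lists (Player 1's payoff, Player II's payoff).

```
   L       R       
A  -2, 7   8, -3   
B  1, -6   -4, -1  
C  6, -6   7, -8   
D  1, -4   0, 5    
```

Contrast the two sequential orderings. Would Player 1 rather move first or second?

second

If Player 1 leads: Player II's best replies are A→L, B→R, C→L, D→R; Player 1's induced payoffs -2, -4, 6, 0; outcome (C, L), payoffs (6, -6).
If Player II leads: Player 1's best replies are L→C, R→A; Player II's induced payoffs -6, -3; outcome (A, R), payoffs (8, -3).
Player 1 gets 6 moving first and 8 moving second, so Player 1 prefers to move second.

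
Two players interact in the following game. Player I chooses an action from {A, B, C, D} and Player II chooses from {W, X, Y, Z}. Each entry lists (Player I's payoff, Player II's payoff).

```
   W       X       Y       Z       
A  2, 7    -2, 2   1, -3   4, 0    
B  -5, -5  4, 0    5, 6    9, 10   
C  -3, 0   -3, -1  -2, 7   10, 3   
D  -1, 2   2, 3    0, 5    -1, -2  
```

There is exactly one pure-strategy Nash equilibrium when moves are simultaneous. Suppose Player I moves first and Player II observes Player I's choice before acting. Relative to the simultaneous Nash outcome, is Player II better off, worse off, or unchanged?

better off

Work backward from Player II's decision.
- A → Player II plays W (best of 7, 2, -3, 0); Player I gets 2.
- B → Player II plays Z (best of -5, 0, 6, 10); Player I gets 9.
- C → Player II plays Y (best of 0, -1, 7, 3); Player I gets -2.
- D → Player II plays Y (best of 2, 3, 5, -2); Player I gets 0.
Player I's induced payoffs are 2, 9, -2, 0, so Player I commits to B. Subgame-perfect outcome: (B, Z) with payoffs (9, 10).
Now find the simultaneous Nash equilibrium.
Player I's best replies: W→A; X→B; Y→B; Z→C.
Player II's best replies: A→W; B→Z; C→Y; D→Y.
Only (A, W) has each player best-responding; Nash payoffs (2, 7).
Player II earns 10 sequentially versus 7 at the Nash outcome: better off.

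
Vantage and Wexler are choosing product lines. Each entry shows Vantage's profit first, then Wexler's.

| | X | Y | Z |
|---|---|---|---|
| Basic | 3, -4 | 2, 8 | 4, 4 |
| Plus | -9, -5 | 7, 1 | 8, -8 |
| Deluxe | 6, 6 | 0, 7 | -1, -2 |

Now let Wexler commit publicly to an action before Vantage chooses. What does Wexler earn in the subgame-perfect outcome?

6

Work backward from Vantage's decision.
- X: BR = Deluxe, leader payoff 6.
- Y: BR = Plus, leader payoff 1.
- Z: BR = Plus, leader payoff -8.
Among 6, 1, -8, the best is 6 at X. Subgame-perfect outcome: (Deluxe, X) with payoffs (6, 6).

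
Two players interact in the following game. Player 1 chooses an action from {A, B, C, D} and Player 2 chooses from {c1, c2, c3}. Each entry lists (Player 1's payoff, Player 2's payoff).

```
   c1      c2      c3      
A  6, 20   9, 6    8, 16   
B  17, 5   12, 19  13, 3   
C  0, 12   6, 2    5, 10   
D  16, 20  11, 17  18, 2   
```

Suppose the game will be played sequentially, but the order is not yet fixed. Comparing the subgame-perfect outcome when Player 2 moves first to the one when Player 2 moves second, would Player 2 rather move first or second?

second

If Player 1 leads: Player 2's best replies are A→c1, B→c2, C→c1, D→c1; Player 1's induced payoffs 6, 12, 0, 16; outcome (D, c1), payoffs (16, 20).
If Player 2 leads: Player 1's best replies are c1→B, c2→B, c3→D; Player 2's induced payoffs 5, 19, 2; outcome (B, c2), payoffs (12, 19).
Player 2 gets 19 moving first and 20 moving second, so Player 2 prefers to move second.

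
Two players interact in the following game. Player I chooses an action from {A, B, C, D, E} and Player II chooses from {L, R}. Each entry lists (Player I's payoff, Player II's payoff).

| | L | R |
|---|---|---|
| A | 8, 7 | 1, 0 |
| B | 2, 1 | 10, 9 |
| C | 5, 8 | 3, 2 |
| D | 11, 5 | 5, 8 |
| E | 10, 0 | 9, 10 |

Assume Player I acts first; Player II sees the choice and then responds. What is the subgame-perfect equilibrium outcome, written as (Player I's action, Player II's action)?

(B, R)

Backward induction with Player I moving first.
- A: Player II compares 7, 0 and picks L; Player I would get 8.
- B: Player II compares 1, 9 and picks R; Player I would get 10.
- C: Player II compares 8, 2 and picks L; Player I would get 5.
- D: Player II compares 5, 8 and picks R; Player I would get 5.
- E: Player II compares 0, 10 and picks R; Player I would get 9.
Player I's induced payoffs are 8, 10, 5, 5, 9, so Player I commits to B. Subgame-perfect outcome: (B, R) with payoffs (10, 9).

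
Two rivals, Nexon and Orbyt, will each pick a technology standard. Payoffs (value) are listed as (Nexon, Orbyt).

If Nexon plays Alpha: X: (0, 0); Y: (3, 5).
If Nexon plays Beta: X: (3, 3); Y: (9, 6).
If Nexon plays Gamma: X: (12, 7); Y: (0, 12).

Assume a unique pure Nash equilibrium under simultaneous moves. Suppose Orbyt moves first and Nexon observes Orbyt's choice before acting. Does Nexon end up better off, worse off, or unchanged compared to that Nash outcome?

better off

Nexon best-responds to each possible Orbyt move:
- X: BR = Gamma, leader payoff 7.
- Y: BR = Beta, leader payoff 6.
Orbyt's induced payoffs are 7, 6, so Orbyt commits to X. Subgame-perfect outcome: (Gamma, X) with payoffs (12, 7).
For the simultaneous game, intersect best replies.
Nexon's best replies: X→Gamma; Y→Beta.
Orbyt's best replies: Alpha→Y; Beta→Y; Gamma→Y.
Only (Beta, Y) has each player best-responding; Nash payoffs (9, 6).
Nexon earns 12 sequentially versus 9 at the Nash outcome: better off.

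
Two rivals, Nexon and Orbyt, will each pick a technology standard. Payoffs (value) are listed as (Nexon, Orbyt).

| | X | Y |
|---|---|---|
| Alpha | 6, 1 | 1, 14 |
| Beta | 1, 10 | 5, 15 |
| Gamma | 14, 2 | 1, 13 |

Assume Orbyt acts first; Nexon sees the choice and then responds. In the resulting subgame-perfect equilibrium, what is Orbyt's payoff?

15

Work backward from Nexon's decision.
- X: BR = Gamma, leader payoff 2.
- Y: BR = Beta, leader payoff 15.
Among 2, 15, the best is 15 at Y. Subgame-perfect outcome: (Beta, Y) with payoffs (5, 15).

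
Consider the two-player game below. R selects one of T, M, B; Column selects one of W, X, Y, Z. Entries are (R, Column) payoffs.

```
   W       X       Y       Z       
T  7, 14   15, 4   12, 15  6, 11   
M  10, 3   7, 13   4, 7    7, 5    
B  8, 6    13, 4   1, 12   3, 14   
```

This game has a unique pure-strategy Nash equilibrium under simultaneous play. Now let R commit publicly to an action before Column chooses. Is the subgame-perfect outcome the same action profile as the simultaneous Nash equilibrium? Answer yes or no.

yes

Backward induction with R moving first.
- T: BR = Y, leader payoff 12.
- M: BR = X, leader payoff 7.
- B: BR = Z, leader payoff 3.
R's induced payoffs are 12, 7, 3, so R commits to T. Subgame-perfect outcome: (T, Y) with payoffs (12, 15).
For the simultaneous game, intersect best replies.
R's best replies: W→M; X→T; Y→T; Z→M.
Column's best replies: T→Y; M→X; B→Z.
The unique mutual best reply is (T, Y), giving (12, 15).
Sequential outcome (T, Y) coincides with the Nash profile (T, Y).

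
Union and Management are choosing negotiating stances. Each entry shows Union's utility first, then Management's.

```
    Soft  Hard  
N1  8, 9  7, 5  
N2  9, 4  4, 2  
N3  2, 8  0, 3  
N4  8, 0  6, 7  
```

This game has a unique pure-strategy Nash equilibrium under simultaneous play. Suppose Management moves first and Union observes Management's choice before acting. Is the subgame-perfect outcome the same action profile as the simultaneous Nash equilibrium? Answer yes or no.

no

Union best-responds to each possible Management move:
- Soft: BR = N2, leader payoff 4.
- Hard: BR = N1, leader payoff 5.
Among 4, 5, the best is 5 at Hard. Subgame-perfect outcome: (N1, Hard) with payoffs (7, 5).
Under simultaneous play:
Union's best replies: Soft→N2; Hard→N1.
Management's best replies: N1→Soft; N2→Soft; N3→Soft; N4→Hard.
Only (N2, Soft) has each player best-responding; Nash payoffs (9, 4).
Sequential outcome (N1, Hard) differs from the Nash profile (N2, Soft).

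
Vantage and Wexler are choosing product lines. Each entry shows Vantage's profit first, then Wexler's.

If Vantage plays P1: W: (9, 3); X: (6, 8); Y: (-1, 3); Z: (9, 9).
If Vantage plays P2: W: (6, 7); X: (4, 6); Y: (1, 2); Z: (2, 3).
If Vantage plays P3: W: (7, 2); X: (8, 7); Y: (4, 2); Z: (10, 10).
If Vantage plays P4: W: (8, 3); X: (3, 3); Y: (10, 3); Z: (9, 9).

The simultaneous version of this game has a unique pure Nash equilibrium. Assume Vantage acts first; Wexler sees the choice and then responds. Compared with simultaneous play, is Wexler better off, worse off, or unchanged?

unchanged

Wexler best-responds to each possible Vantage move:
- P1 → Wexler plays Z (best of 3, 8, 3, 9); Vantage gets 9.
- P2 → Wexler plays W (best of 7, 6, 2, 3); Vantage gets 6.
- P3 → Wexler plays Z (best of 2, 7, 2, 10); Vantage gets 10.
- P4 → Wexler plays Z (best of 3, 3, 3, 9); Vantage gets 9.
Maximizing over 9, 6, 10, 9, Vantage chooses P3. Subgame-perfect outcome: (P3, Z) with payoffs (10, 10).
Now find the simultaneous Nash equilibrium.
Vantage's best replies: W→P1; X→P3; Y→P4; Z→P3.
Wexler's best replies: P1→Z; P2→W; P3→Z; P4→Z.
Only (P3, Z) has each player best-responding; Nash payoffs (10, 10).
Wexler earns 10 sequentially versus 10 at the Nash outcome: unchanged.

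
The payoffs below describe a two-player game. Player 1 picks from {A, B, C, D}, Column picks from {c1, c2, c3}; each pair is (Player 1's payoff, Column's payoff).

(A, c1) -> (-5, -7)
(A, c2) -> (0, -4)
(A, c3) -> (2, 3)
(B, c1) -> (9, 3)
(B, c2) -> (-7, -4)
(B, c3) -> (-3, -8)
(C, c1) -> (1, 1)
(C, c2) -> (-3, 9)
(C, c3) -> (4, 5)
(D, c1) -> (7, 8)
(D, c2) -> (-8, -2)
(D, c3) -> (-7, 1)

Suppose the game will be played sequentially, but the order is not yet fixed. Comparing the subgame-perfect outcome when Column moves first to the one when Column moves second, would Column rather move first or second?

first

If Player 1 leads: Column's best replies are A→c3, B→c1, C→c2, D→c1; Player 1's induced payoffs 2, 9, -3, 7; outcome (B, c1), payoffs (9, 3).
If Column leads: Player 1's best replies are c1→B, c2→A, c3→C; Column's induced payoffs 3, -4, 5; outcome (C, c3), payoffs (4, 5).
Column gets 5 moving first and 3 moving second, so Column prefers to move first.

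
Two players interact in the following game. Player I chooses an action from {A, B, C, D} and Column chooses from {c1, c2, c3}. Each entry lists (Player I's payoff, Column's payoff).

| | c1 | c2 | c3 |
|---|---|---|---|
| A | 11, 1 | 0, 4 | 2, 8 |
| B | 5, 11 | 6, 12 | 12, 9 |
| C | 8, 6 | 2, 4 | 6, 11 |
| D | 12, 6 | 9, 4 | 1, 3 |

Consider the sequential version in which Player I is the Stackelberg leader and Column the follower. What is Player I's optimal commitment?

Solve by backward induction (Player I leads).
- A → Column plays c3 (best of 1, 4, 8); Player I gets 2.
- B → Column plays c2 (best of 11, 12, 9); Player I gets 6.
- C → Column plays c3 (best of 6, 4, 11); Player I gets 6.
- D → Column plays c1 (best of 6, 4, 3); Player I gets 12.
Among 2, 6, 6, 12, the best is 12 at D. Subgame-perfect outcome: (D, c1) with payoffs (12, 6).

D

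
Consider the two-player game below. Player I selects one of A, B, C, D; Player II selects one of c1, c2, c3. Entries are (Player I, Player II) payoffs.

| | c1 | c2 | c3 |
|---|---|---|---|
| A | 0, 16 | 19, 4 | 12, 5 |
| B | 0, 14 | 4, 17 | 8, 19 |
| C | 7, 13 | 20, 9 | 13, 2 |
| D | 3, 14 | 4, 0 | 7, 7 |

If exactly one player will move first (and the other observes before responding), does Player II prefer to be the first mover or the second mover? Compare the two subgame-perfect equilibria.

second

If Player I leads: Player II's best replies are A→c1, B→c3, C→c1, D→c1; Player I's induced payoffs 0, 8, 7, 3; outcome (B, c3), payoffs (8, 19).
If Player II leads: Player I's best replies are c1→C, c2→C, c3→C; Player II's induced payoffs 13, 9, 2; outcome (C, c1), payoffs (7, 13).
Player II gets 13 moving first and 19 moving second, so Player II prefers to move second.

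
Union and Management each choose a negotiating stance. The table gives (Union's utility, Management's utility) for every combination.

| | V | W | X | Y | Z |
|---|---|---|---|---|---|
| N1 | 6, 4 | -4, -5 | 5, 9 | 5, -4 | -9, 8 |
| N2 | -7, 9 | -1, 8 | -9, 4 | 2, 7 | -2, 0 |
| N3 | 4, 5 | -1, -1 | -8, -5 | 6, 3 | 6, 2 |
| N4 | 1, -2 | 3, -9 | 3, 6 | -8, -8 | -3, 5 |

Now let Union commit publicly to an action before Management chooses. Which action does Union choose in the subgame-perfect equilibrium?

Solve by backward induction (Union leads).
- N1 → Management plays X (best of 4, -5, 9, -4, 8); Union gets 5.
- N2 → Management plays V (best of 9, 8, 4, 7, 0); Union gets -7.
- N3 → Management plays V (best of 5, -1, -5, 3, 2); Union gets 4.
- N4 → Management plays X (best of -2, -9, 6, -8, 5); Union gets 3.
Union's induced payoffs are 5, -7, 4, 3, so Union commits to N1. Subgame-perfect outcome: (N1, X) with payoffs (5, 9).

N1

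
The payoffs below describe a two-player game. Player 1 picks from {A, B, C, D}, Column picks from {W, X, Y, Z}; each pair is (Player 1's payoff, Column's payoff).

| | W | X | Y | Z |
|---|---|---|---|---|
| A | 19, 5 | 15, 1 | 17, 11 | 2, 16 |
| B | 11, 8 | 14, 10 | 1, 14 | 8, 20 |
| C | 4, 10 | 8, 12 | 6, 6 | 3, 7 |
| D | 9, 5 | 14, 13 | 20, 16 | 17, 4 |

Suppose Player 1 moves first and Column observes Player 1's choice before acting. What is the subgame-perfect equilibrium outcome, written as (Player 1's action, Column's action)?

(D, Y)

Column best-responds to each possible Player 1 move:
- A → Column plays Z (best of 5, 1, 11, 16); Player 1 gets 2.
- B → Column plays Z (best of 8, 10, 14, 20); Player 1 gets 8.
- C → Column plays X (best of 10, 12, 6, 7); Player 1 gets 8.
- D → Column plays Y (best of 5, 13, 16, 4); Player 1 gets 20.
Player 1's induced payoffs are 2, 8, 8, 20, so Player 1 commits to D. Subgame-perfect outcome: (D, Y) with payoffs (20, 16).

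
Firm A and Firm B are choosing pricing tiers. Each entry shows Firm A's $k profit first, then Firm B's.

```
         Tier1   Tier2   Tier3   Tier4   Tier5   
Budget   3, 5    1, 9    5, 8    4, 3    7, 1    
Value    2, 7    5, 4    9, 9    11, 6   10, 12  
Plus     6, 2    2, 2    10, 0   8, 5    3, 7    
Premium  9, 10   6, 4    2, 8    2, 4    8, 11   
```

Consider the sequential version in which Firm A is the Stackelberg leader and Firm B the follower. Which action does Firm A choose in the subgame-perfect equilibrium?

Backward induction with Firm A moving first.
- Budget: Firm B compares 5, 9, 8, 3, 1 and picks Tier2; Firm A would get 1.
- Value: Firm B compares 7, 4, 9, 6, 12 and picks Tier5; Firm A would get 10.
- Plus: Firm B compares 2, 2, 0, 5, 7 and picks Tier5; Firm A would get 3.
- Premium: Firm B compares 10, 4, 8, 4, 11 and picks Tier5; Firm A would get 8.
Firm A's induced payoffs are 1, 10, 3, 8, so Firm A commits to Value. Subgame-perfect outcome: (Value, Tier5) with payoffs (10, 12).

Value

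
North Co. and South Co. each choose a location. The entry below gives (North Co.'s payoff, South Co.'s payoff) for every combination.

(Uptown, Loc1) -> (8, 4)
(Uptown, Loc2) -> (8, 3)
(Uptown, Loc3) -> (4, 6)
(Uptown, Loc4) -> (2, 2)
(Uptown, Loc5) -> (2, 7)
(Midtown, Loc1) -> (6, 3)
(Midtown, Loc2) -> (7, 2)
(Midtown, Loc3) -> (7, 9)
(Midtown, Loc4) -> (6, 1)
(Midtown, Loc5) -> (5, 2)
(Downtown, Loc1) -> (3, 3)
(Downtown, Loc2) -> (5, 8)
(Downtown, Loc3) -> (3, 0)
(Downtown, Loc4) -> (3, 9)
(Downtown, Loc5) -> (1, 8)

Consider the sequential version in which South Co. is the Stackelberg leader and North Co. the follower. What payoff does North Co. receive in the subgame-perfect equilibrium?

7

Solve by backward induction (South Co. leads).
- Loc1: BR = Uptown, leader payoff 4.
- Loc2: BR = Uptown, leader payoff 3.
- Loc3: BR = Midtown, leader payoff 9.
- Loc4: BR = Midtown, leader payoff 1.
- Loc5: BR = Midtown, leader payoff 2.
Maximizing over 4, 3, 9, 1, 2, South Co. chooses Loc3. Subgame-perfect outcome: (Midtown, Loc3) with payoffs (7, 9).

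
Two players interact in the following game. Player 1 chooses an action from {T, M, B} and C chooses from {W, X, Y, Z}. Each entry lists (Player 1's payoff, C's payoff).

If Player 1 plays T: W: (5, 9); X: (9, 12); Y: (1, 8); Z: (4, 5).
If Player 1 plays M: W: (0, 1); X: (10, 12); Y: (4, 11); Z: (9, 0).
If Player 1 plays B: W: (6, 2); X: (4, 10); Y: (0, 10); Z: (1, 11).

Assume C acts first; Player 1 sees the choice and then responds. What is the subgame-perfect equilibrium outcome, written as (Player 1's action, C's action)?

Work backward from Player 1's decision.
- W: BR = B, leader payoff 2.
- X: BR = M, leader payoff 12.
- Y: BR = M, leader payoff 11.
- Z: BR = M, leader payoff 0.
Maximizing over 2, 12, 11, 0, C chooses X. Subgame-perfect outcome: (M, X) with payoffs (10, 12).

(M, X)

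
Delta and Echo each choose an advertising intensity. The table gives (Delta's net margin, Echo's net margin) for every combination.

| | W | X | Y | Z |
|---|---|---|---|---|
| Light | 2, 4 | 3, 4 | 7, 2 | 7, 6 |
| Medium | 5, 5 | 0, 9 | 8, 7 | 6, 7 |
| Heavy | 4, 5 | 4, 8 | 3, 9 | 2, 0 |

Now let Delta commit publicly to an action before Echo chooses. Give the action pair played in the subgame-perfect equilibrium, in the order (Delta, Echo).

(Light, Z)

Solve by backward induction (Delta leads).
- Light → Echo plays Z (best of 4, 4, 2, 6); Delta gets 7.
- Medium → Echo plays X (best of 5, 9, 7, 7); Delta gets 0.
- Heavy → Echo plays Y (best of 5, 8, 9, 0); Delta gets 3.
Delta's induced payoffs are 7, 0, 3, so Delta commits to Light. Subgame-perfect outcome: (Light, Z) with payoffs (7, 6).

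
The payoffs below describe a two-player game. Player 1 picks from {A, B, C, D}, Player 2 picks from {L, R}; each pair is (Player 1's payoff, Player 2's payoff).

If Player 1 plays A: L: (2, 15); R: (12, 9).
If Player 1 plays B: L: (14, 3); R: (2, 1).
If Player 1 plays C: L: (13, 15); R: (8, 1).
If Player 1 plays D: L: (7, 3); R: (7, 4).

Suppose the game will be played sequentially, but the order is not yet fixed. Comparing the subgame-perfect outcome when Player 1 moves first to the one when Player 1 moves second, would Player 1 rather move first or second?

If Player 1 leads: Player 2's best replies are A→L, B→L, C→L, D→R; Player 1's induced payoffs 2, 14, 13, 7; outcome (B, L), payoffs (14, 3).
If Player 2 leads: Player 1's best replies are L→B, R→A; Player 2's induced payoffs 3, 9; outcome (A, R), payoffs (12, 9).
Player 1 gets 14 moving first and 12 moving second, so Player 1 prefers to move first.

first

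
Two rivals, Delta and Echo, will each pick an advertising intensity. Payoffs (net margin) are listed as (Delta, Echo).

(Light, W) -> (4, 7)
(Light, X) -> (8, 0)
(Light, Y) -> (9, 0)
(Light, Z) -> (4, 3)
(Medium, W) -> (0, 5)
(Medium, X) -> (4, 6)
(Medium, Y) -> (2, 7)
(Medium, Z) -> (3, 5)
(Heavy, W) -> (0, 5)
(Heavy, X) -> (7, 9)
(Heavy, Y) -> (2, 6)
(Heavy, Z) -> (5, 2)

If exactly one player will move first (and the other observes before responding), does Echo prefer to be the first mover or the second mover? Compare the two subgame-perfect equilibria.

second

If Delta leads: Echo's best replies are Light→W, Medium→Y, Heavy→X; Delta's induced payoffs 4, 2, 7; outcome (Heavy, X), payoffs (7, 9).
If Echo leads: Delta's best replies are W→Light, X→Light, Y→Light, Z→Heavy; Echo's induced payoffs 7, 0, 0, 2; outcome (Light, W), payoffs (4, 7).
Echo gets 7 moving first and 9 moving second, so Echo prefers to move second.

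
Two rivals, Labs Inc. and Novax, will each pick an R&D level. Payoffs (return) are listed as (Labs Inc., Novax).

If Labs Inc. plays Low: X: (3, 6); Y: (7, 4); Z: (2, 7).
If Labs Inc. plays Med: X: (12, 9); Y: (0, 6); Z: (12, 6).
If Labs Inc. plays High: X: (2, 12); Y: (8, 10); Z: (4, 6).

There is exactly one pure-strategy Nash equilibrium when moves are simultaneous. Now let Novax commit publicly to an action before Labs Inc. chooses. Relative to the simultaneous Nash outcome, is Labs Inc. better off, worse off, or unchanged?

Solve by backward induction (Novax leads).
- X: Labs Inc. compares 3, 12, 2 and picks Med; Novax would get 9.
- Y: Labs Inc. compares 7, 0, 8 and picks High; Novax would get 10.
- Z: Labs Inc. compares 2, 12, 4 and picks Med; Novax would get 6.
Among 9, 10, 6, the best is 10 at Y. Subgame-perfect outcome: (High, Y) with payoffs (8, 10).
Now find the simultaneous Nash equilibrium.
Labs Inc.'s best replies: X→Med; Y→High; Z→Med.
Novax's best replies: Low→Z; Med→X; High→X.
Only (Med, X) has each player best-responding; Nash payoffs (12, 9).
Labs Inc. earns 8 sequentially versus 12 at the Nash outcome: worse off.

worse off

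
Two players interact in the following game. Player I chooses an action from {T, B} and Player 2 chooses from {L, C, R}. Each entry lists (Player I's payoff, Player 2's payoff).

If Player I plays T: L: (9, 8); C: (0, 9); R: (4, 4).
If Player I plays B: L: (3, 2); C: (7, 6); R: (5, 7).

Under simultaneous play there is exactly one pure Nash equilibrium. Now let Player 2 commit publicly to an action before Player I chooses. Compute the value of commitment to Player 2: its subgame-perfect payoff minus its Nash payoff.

1

Solve by backward induction (Player 2 leads).
- L: BR = T, leader payoff 8.
- C: BR = B, leader payoff 6.
- R: BR = B, leader payoff 7.
Player 2's induced payoffs are 8, 6, 7, so Player 2 commits to L. Subgame-perfect outcome: (T, L) with payoffs (9, 8).
For the simultaneous game, intersect best replies.
Player I's best replies: L→T; C→B; R→B.
Player 2's best replies: T→C; B→R.
Only (B, R) has each player best-responding; Nash payoffs (5, 7).
Player 2's commitment gain: 8 − 7 = 1.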